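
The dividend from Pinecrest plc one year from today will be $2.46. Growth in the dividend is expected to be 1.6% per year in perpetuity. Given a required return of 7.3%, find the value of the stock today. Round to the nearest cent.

$43.16

Growing perpetuity: P = D₁ / (r − g) = $2.4600 / (0.073 − 0.016) = $43.16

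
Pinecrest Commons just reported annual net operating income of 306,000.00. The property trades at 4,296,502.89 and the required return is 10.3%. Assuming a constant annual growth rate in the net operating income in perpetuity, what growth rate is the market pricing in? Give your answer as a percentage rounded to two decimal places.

P = D₀(1+g)/(r−g) ⇒ P(r−g) = D₀(1+g) ⇒ g(P+D₀) = P·r − D₀
g = (P·r − D₀)/(P + D₀) = (4,296,502.89×0.103 − 306,000.00) / (4,296,502.89 + 306,000.00) = 0.029666

2.97%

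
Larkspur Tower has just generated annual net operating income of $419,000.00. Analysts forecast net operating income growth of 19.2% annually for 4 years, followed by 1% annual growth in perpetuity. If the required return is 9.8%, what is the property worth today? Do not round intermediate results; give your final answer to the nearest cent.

$8746320.86

D_1 = 499448.00000
D_2 = 595342.01600
D_3 = 709647.68307
D_4 = 845900.03822
Terminal value at year 4: TV = D_4×(1+g_2)/(r−g_2) = 854359.03860/0.088 = 9708625.43868
P_0 = D_1/(1+r)^1 + D_2/(1+r)^2 + D_3/(1+r)^3 + D_4/(1+r)^4 + TV/(1+r)^4
    = 454870.67395 + 493812.24349 + 536087.60860 + 581982.17618 + 6679568.15845 = 8746320.86067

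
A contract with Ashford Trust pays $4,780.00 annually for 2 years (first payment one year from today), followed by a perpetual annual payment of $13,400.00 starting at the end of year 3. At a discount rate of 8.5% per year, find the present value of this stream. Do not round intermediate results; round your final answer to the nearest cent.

PV of 2-year annuity: $4,780.00 × [1 − (1+0.085)^−2] / 0.085 = 8465.92622
Perpetuity value at year 2: $13,400.00 / 0.085 = 157647.05882
PV of perpetuity: 157647.05882 / (1+0.085)^2 = 133914.12757
Total PV = 8465.92622 + 133914.12757 = 142380.05379

$142380.05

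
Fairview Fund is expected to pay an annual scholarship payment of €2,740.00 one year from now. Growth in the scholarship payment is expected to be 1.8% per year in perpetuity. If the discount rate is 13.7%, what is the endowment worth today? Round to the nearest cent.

€23025.21

Growing perpetuity: P = D₁ / (r − g) = €2,740.0000 / (0.137 − 0.018) = €23,025.21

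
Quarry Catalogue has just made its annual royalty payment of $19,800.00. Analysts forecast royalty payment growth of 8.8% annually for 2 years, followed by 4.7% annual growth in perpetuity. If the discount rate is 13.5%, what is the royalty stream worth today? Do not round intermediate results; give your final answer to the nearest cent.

D_1 = 21542.40000
D_2 = 23438.13120
Terminal value at year 2: TV = D_2×(1+g_2)/(r−g_2) = 24539.72337/0.088 = 278860.49280
P_0 = D_1/(1+r)^1 + D_2/(1+r)^2 + TV/(1+r)^2
    = 18980.08811 + 18194.12851 + 216468.77898 = 253642.99559

$253643.00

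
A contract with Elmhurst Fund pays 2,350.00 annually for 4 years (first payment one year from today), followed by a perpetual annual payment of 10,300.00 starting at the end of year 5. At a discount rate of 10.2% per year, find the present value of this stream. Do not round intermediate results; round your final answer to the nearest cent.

75888.68

PV of 4-year annuity: 2,350.00 × [1 − (1+0.102)^−4] / 0.102 = 7417.04738
Perpetuity value at year 4: 10,300.00 / 0.102 = 100980.39216
PV of perpetuity: 100980.39216 / (1+0.102)^4 = 68471.63131
Total PV = 7417.04738 + 68471.63131 = 75888.67869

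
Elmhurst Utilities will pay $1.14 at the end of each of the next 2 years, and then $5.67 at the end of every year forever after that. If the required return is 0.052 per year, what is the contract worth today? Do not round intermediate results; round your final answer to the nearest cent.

PV of 2-year annuity: $1.14 × [1 − (1+0.052)^−2] / 0.052 = 2.11374
Perpetuity value at year 2: $5.67 / 0.052 = 109.03846
PV of perpetuity: 109.03846 / (1+0.052)^2 = 98.52541
Total PV = 2.11374 + 98.52541 = 100.63914

$100.64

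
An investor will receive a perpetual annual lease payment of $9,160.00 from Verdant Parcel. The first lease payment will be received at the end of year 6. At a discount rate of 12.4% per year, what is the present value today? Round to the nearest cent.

$41175.82

Value at end of year 5: C / r = $9,160.00 / 0.124 = $73,870.9677
Discount to today: PV = $73,870.9677 / (1 + 0.124)^5 = $73,870.9677 / 1.794038 = $41,175.82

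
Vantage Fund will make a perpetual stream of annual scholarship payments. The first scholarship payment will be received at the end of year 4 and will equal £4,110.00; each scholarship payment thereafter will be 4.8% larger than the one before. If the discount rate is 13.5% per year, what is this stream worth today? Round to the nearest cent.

Value at end of year 3: C₁ / (r − g) = £4,110.00 / (0.135 − 0.048) = £47,241.3793
Discount to today: PV = £47,241.3793 / (1 + 0.135)^3 = £47,241.3793 / 1.462135 = £32,309.85

£32309.85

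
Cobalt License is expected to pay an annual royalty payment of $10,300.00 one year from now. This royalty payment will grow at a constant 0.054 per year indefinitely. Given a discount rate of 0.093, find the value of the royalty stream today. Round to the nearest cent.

Growing perpetuity: P = D₁ / (r − g) = $10,300.0000 / (0.093 − 0.054) = $264,102.56

$264102.56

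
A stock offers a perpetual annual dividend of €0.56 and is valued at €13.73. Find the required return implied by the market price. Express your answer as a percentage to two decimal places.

P = C/r ⇒ r = C/P = €0.56/€13.73 = 0.040787

4.08%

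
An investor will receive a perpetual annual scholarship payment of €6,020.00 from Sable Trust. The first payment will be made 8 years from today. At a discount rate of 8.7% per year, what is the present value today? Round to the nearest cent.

Value at end of year 7: C / r = €6,020.00 / 0.087 = €69,195.4023
Discount to today: PV = €69,195.4023 / (1 + 0.087)^7 = €69,195.4023 / 1.793109 = €38,589.61

€38589.61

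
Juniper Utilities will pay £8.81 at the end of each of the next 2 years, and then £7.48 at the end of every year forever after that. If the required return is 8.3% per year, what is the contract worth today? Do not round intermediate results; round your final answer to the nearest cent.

PV of 2-year annuity: £8.81 × [1 − (1+0.083)^−2] / 0.083 = 15.64618
Perpetuity value at year 2: £7.48 / 0.083 = 90.12048
PV of perpetuity: 90.12048 / (1+0.083)^2 = 76.83633
Total PV = 15.64618 + 76.83633 = 92.48250

£92.48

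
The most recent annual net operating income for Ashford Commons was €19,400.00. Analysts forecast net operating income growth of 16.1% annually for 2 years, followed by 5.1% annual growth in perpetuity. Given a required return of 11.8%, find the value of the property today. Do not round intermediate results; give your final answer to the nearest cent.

€369245.92

D_1 = 22523.40000
D_2 = 26149.66740
Terminal value at year 2: TV = D_2×(1+g_2)/(r−g_2) = 27483.30044/0.067 = 410198.51399
P_0 = D_1/(1+r)^1 + D_2/(1+r)^2 + TV/(1+r)^2
    = 20146.15385 + 20921.00592 + 328178.76446 = 369245.92423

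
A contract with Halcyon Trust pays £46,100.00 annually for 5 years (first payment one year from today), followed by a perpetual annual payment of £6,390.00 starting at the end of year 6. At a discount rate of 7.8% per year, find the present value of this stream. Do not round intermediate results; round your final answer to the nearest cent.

£241312.88

PV of 5-year annuity: £46,100.00 × [1 − (1+0.078)^−5] / 0.078 = 185038.27544
Perpetuity value at year 5: £6,390.00 / 0.078 = 81923.07692
PV of perpetuity: 81923.07692 / (1+0.078)^5 = 56274.60447
Total PV = 185038.27544 + 56274.60447 = 241312.87991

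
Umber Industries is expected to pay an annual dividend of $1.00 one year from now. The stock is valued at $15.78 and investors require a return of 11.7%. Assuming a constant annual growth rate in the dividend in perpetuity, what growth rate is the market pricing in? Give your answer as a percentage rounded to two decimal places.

P = D₁/(r−g) ⇒ g = r − D₁/P = 0.117 − $1.00/$15.78 = 0.053629

5.36%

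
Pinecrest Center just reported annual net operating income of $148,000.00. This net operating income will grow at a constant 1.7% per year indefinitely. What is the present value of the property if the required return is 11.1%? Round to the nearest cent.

D₁ = D₀ × (1 + g) = $148,000.00 × 1.017 = $150,516.0000
Growing perpetuity: P = D₁ / (r − g) = $150,516.0000 / (0.111 − 0.017) = $1,601,234.04

$1601234.04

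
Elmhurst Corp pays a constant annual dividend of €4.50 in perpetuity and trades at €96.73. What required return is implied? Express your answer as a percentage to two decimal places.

4.65%

P = C/r ⇒ r = C/P = €4.50/€96.73 = 0.046521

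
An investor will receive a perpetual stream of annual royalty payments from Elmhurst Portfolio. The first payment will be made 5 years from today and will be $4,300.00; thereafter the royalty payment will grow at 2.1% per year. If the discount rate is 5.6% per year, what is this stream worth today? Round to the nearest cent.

Value at end of year 4: C₁ / (r − g) = $4,300.00 / (0.056 − 0.021) = $122,857.1429
Discount to today: PV = $122,857.1429 / (1 + 0.056)^4 = $122,857.1429 / 1.243528 = $98,797.22

$98797.22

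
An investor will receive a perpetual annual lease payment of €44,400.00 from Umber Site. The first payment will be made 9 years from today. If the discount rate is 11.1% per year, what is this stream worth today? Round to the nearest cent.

€172324.70

Value at end of year 8: C / r = €44,400.00 / 0.111 = €400,000.0000
Discount to today: PV = €400,000.0000 / (1 + 0.111)^8 = €400,000.0000 / 2.321200 = €172,324.70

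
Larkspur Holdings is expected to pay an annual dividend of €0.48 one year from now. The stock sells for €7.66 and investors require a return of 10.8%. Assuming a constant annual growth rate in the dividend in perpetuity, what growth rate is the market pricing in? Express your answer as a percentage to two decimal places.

4.53%

P = D₁/(r−g) ⇒ g = r − D₁/P = 0.108 − €0.48/€7.66 = 0.045337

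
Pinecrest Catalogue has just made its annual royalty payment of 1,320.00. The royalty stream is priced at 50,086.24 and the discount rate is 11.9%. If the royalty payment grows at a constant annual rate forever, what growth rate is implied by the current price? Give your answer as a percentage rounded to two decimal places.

P = D₀(1+g)/(r−g) ⇒ P(r−g) = D₀(1+g) ⇒ g(P+D₀) = P·r − D₀
g = (P·r − D₀)/(P + D₀) = (50,086.24×0.119 − 1,320.00) / (50,086.24 + 1,320.00) = 0.090267

9.03%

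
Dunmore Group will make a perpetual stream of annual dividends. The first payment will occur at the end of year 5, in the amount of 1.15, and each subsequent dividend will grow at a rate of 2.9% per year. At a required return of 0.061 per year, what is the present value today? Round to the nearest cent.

28.36

Value at end of year 4: C₁ / (r − g) = 1.15 / (0.061 − 0.029) = 35.9375
Discount to today: PV = 35.9375 / (1 + 0.061)^4 = 35.9375 / 1.267248 = 28.36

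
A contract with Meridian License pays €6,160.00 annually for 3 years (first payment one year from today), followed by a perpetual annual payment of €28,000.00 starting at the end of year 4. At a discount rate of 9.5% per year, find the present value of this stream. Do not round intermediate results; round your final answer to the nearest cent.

€239942.32

PV of 3-year annuity: €6,160.00 × [1 − (1+0.095)^−3] / 0.095 = 15454.86606
Perpetuity value at year 3: €28,000.00 / 0.095 = 294736.84211
PV of perpetuity: 294736.84211 / (1+0.095)^3 = 224487.45093
Total PV = 15454.86606 + 224487.45093 = 239942.31699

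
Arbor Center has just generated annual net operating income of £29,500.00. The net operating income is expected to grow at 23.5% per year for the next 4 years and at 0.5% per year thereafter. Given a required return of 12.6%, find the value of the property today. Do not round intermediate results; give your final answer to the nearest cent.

D_1 = 36432.50000
D_2 = 44994.13750
D_3 = 55567.75981
D_4 = 68626.18337
Terminal value at year 4: TV = D_4×(1+g_2)/(r−g_2) = 68969.31429/0.121 = 569994.33294
P_0 = D_1/(1+r)^1 + D_2/(1+r)^2 + D_3/(1+r)^3 + D_4/(1+r)^4 + TV/(1+r)^4
    = 32355.68384 + 35487.80598 + 38923.12646 + 42690.99571 + 354582.23713 = 504039.84912

£504039.85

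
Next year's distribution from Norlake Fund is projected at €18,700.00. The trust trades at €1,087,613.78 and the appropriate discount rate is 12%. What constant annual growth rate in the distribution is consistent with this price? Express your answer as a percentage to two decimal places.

P = D₁/(r−g) ⇒ g = r − D₁/P = 0.12 − €18,700.00/€1,087,613.78 = 0.102806

10.28%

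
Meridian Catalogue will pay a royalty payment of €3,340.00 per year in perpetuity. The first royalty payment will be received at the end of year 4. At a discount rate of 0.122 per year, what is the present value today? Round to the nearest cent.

Value at end of year 3: C / r = €3,340.00 / 0.122 = €27,377.0492
Discount to today: PV = €27,377.0492 / (1 + 0.122)^3 = €27,377.0492 / 1.412468 = €19,382.42

€19382.42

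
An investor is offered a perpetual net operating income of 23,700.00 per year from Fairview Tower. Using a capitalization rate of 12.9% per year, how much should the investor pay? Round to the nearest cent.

Level perpetuity: PV = C / r = 23,700.00 / 0.129 = 183,720.93

183720.93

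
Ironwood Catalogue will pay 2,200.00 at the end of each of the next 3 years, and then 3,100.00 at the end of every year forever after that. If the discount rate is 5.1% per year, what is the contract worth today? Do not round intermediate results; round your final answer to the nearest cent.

PV of 3-year annuity: 2,200.00 × [1 − (1+0.051)^−3] / 0.051 = 5979.93713
Perpetuity value at year 3: 3,100.00 / 0.051 = 60784.31373
PV of perpetuity: 60784.31373 / (1+0.051)^3 = 52358.03868
Total PV = 5979.93713 + 52358.03868 = 58337.97581

58337.98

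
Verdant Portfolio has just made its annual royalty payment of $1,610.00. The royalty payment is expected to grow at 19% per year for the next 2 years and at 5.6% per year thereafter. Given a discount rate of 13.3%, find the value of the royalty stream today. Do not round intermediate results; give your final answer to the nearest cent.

$27824.59

D_1 = 1915.90000
D_2 = 2279.92100
Terminal value at year 2: TV = D_2×(1+g_2)/(r−g_2) = 2407.59658/0.077 = 31267.48800
P_0 = D_1/(1+r)^1 + D_2/(1+r)^2 + TV/(1+r)^2
    = 1690.99735 + 1776.06959 + 24357.52585 = 27824.59279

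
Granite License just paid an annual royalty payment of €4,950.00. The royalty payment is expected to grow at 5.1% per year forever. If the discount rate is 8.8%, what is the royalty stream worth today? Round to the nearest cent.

D₁ = D₀ × (1 + g) = €4,950.00 × 1.051 = €5,202.4500
Growing perpetuity: P = D₁ / (r − g) = €5,202.4500 / (0.088 − 0.051) = €140,606.76

€140606.76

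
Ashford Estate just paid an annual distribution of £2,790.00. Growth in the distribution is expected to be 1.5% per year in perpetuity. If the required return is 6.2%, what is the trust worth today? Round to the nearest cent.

D₁ = D₀ × (1 + g) = £2,790.00 × 1.015 = £2,831.8500
Growing perpetuity: P = D₁ / (r − g) = £2,831.8500 / (0.062 − 0.015) = £60,252.13

£60252.13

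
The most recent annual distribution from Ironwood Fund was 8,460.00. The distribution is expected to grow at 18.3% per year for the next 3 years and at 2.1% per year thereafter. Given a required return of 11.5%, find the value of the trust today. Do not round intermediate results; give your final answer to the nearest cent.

D_1 = 10008.18000
D_2 = 11839.67694
D_3 = 14006.33782
Terminal value at year 3: TV = D_3×(1+g_2)/(r−g_2) = 14300.47091/0.094 = 152132.66930
P_0 = D_1/(1+r)^1 + D_2/(1+r)^2 + D_3/(1+r)^3 + TV/(1+r)^3
    = 8975.94619 + 9523.35815 + 10104.15488 + 109748.32060 = 138351.77982

138351.78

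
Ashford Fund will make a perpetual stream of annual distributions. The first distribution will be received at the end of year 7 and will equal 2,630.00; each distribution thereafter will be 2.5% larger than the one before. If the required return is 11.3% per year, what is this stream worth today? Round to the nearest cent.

15721.79

Value at end of year 6: C₁ / (r − g) = 2,630.00 / (0.113 − 0.025) = 29,886.3636
Discount to today: PV = 29,886.3636 / (1 + 0.113)^6 = 29,886.3636 / 1.900951 = 15,721.79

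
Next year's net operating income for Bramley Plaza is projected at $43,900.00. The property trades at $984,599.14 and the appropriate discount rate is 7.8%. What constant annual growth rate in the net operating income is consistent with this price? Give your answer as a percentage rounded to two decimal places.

P = D₁/(r−g) ⇒ g = r − D₁/P = 0.078 − $43,900.00/$984,599.14 = 0.033413

3.34%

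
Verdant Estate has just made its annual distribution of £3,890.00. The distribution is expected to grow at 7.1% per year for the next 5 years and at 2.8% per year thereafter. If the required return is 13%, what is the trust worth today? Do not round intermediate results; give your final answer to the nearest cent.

£46591.93

D_1 = 4166.19000
D_2 = 4461.98949
D_3 = 4778.79074
D_4 = 5118.08489
D_5 = 5481.46891
Terminal value at year 5: TV = D_5×(1+g_2)/(r−g_2) = 5634.95004/0.102 = 55244.60827
P_0 = D_1/(1+r)^1 + D_2/(1+r)^2 + D_3/(1+r)^3 + D_4/(1+r)^4 + D_5/(1+r)^5 + TV/(1+r)^5
    = 3686.89381 + 3494.39227 + 3311.94170 + 3139.01731 + 2975.12172 + 29984.56005 = 46591.92685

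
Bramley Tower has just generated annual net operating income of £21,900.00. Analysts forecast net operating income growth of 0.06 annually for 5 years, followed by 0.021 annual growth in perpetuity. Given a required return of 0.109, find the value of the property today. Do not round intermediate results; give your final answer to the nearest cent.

£298515.16

D_1 = 23214.00000
D_2 = 24606.84000
D_3 = 26083.25040
D_4 = 27648.24542
D_5 = 29307.14015
Terminal value at year 5: TV = D_5×(1+g_2)/(r−g_2) = 29922.59009/0.088 = 340029.43287
P_0 = D_1/(1+r)^1 + D_2/(1+r)^2 + D_3/(1+r)^3 + D_4/(1+r)^4 + D_5/(1+r)^5 + TV/(1+r)^5
    = 20932.37151 + 20007.49666 + 19123.48644 + 18278.53528 + 17470.91740 + 202702.34846 = 298515.15574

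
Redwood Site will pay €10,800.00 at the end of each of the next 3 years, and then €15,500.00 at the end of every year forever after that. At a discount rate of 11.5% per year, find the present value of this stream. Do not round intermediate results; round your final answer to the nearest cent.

€123396.30

PV of 3-year annuity: €10,800.00 × [1 − (1+0.115)^−3] / 0.115 = 26164.28937
Perpetuity value at year 3: €15,500.00 / 0.115 = 134782.60870
PV of perpetuity: 134782.60870 / (1+0.115)^3 = 97232.00821
Total PV = 26164.28937 + 97232.00821 = 123396.29758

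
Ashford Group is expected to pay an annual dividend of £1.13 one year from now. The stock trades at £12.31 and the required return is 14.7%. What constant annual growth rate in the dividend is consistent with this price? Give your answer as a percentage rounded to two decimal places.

P = D₁/(r−g) ⇒ g = r − D₁/P = 0.147 − £1.13/£12.31 = 0.055205

5.52%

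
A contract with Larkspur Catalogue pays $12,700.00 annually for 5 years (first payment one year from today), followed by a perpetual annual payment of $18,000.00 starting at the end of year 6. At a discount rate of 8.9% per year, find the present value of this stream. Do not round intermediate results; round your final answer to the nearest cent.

PV of 5-year annuity: $12,700.00 × [1 − (1+0.089)^−5] / 0.089 = 49527.01107
Perpetuity value at year 5: $18,000.00 / 0.089 = 202247.19101
PV of perpetuity: 202247.19101 / (1+0.089)^5 = 132051.42729
Total PV = 49527.01107 + 132051.42729 = 181578.43836

$181578.44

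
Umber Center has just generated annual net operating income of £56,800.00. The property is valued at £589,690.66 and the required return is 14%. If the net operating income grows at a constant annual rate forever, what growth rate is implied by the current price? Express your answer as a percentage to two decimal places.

P = D₀(1+g)/(r−g) ⇒ P(r−g) = D₀(1+g) ⇒ g(P+D₀) = P·r − D₀
g = (P·r − D₀)/(P + D₀) = (£589,690.66×0.14 − £56,800.00) / (£589,690.66 + £56,800.00) = 0.039841

3.98%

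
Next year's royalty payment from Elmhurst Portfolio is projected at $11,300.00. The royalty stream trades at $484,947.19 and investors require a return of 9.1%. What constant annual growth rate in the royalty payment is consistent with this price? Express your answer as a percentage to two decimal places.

P = D₁/(r−g) ⇒ g = r − D₁/P = 0.091 − $11,300.00/$484,947.19 = 0.067698

6.77%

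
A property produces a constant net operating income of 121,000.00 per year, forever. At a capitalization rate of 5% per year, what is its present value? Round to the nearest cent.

2420000.00

Level perpetuity: PV = C / r = 121,000.00 / 0.05 = 2,420,000.00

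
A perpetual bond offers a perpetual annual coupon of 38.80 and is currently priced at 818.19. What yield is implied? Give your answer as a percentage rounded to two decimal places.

P = C/r ⇒ r = C/P = 38.80/818.19 = 0.047422

4.74%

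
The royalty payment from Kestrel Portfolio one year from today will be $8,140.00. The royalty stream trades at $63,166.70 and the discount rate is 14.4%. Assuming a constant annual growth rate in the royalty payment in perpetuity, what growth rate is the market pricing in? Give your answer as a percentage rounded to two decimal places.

P = D₁/(r−g) ⇒ g = r − D₁/P = 0.144 − $8,140.00/$63,166.70 = 0.015135

1.51%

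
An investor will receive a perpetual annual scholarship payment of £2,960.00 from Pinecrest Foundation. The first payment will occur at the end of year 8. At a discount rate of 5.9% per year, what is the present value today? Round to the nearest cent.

Value at end of year 7: C / r = £2,960.00 / 0.059 = £50,169.4915
Discount to today: PV = £50,169.4915 / (1 + 0.059)^7 = £50,169.4915 / 1.493729 = £33,586.75

£33586.75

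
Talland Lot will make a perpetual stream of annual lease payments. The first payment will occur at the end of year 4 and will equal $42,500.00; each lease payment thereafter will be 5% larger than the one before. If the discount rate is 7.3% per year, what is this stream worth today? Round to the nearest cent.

$1495760.05

Value at end of year 3: C₁ / (r − g) = $42,500.00 / (0.073 − 0.05) = $1,847,826.0870
Discount to today: PV = $1,847,826.0870 / (1 + 0.073)^3 = $1,847,826.0870 / 1.235376 = $1,495,760.05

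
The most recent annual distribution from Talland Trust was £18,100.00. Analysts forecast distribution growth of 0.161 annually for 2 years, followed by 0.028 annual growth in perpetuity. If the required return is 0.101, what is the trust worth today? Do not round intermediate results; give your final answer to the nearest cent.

£322638.19

D_1 = 21014.10000
D_2 = 24397.37010
Terminal value at year 2: TV = D_2×(1+g_2)/(r−g_2) = 25080.49646/0.073 = 343568.44470
P_0 = D_1/(1+r)^1 + D_2/(1+r)^2 + TV/(1+r)^2
    = 19086.37602 + 20126.50551 + 283425.31040 = 322638.19193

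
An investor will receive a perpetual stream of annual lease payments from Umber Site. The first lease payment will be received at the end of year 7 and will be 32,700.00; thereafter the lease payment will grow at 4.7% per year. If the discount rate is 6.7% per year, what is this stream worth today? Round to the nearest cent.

Value at end of year 6: C₁ / (r − g) = 32,700.00 / (0.067 − 0.047) = 1,635,000.0000
Discount to today: PV = 1,635,000.0000 / (1 + 0.067)^6 = 1,635,000.0000 / 1.475661 = 1,107,978.26

1107978.26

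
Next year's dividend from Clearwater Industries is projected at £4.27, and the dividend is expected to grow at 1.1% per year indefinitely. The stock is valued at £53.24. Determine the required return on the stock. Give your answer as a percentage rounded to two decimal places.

9.12%

P = D₁/(r − g) ⇒ r = D₁/P + g = £4.2700/£53.24 + 0.011 = 0.080203 + 0.011 = 0.091203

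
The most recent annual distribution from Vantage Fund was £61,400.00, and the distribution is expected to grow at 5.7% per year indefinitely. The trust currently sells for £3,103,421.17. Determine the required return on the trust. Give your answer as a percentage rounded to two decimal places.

D₁ = £61,400.00 × 1.057 = £64,899.8000
P = D₁/(r − g) ⇒ r = D₁/P + g = £64,899.8000/£3,103,421.17 + 0.057 = 0.020912 + 0.057 = 0.077912

7.79%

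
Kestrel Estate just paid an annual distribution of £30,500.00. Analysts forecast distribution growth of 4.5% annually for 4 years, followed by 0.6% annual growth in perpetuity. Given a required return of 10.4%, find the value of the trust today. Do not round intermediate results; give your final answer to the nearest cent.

£357887.67

D_1 = 31872.50000
D_2 = 33306.76250
D_3 = 34805.56681
D_4 = 36371.81732
Terminal value at year 4: TV = D_4×(1+g_2)/(r−g_2) = 36590.04822/0.098 = 373367.83901
P_0 = D_1/(1+r)^1 + D_2/(1+r)^2 + D_3/(1+r)^3 + D_4/(1+r)^4 + TV/(1+r)^4
    = 28870.01812 + 27327.14577 + 25866.72765 + 24484.35725 + 251339.42234 = 357887.67112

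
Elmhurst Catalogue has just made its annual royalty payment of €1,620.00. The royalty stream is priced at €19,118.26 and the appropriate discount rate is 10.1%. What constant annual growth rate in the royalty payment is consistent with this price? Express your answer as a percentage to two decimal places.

P = D₀(1+g)/(r−g) ⇒ P(r−g) = D₀(1+g) ⇒ g(P+D₀) = P·r − D₀
g = (P·r − D₀)/(P + D₀) = (€19,118.26×0.101 − €1,620.00) / (€19,118.26 + €1,620.00) = 0.014994

1.50%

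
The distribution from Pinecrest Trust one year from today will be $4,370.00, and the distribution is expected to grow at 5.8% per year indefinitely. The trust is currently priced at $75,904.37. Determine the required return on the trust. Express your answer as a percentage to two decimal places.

11.56%

P = D₁/(r − g) ⇒ r = D₁/P + g = $4,370.0000/$75,904.37 + 0.058 = 0.057572 + 0.058 = 0.115572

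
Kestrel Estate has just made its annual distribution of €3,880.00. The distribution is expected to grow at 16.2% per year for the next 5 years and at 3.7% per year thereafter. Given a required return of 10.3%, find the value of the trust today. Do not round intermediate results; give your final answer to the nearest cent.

€101852.14

D_1 = 4508.56000
D_2 = 5238.94672
D_3 = 6087.65609
D_4 = 7073.85637
D_5 = 8219.82111
Terminal value at year 5: TV = D_5×(1+g_2)/(r−g_2) = 8523.95449/0.066 = 129150.82559
P_0 = D_1/(1+r)^1 + D_2/(1+r)^2 + D_3/(1+r)^3 + D_4/(1+r)^4 + D_5/(1+r)^5 + TV/(1+r)^5
    = 4087.54306 + 4306.18771 + 4536.52776 + 4779.18881 + 5034.82991 + 79107.85786 = 101852.13510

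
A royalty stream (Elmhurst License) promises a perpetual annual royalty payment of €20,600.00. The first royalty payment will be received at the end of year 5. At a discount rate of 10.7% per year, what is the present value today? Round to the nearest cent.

€128201.46

Value at end of year 4: C / r = €20,600.00 / 0.107 = €192,523.3645
Discount to today: PV = €192,523.3645 / (1 + 0.107)^4 = €192,523.3645 / 1.501725 = €128,201.46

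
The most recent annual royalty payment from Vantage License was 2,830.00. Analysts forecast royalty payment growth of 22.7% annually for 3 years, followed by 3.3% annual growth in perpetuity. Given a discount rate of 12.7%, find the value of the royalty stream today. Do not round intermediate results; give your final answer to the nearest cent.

D_1 = 3472.41000
D_2 = 4260.64707
D_3 = 5227.81395
Terminal value at year 3: TV = D_3×(1+g_2)/(r−g_2) = 5400.33182/0.094 = 57450.33846
P_0 = D_1/(1+r)^1 + D_2/(1+r)^2 + D_3/(1+r)^3 + TV/(1+r)^3
    = 3081.10914 + 3354.49948 + 3652.14806 + 40134.77600 = 50222.53268

50222.53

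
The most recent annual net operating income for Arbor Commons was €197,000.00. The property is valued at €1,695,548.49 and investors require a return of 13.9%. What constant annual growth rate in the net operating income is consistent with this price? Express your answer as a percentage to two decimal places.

P = D₀(1+g)/(r−g) ⇒ P(r−g) = D₀(1+g) ⇒ g(P+D₀) = P·r − D₀
g = (P·r − D₀)/(P + D₀) = (€1,695,548.49×0.139 − €197,000.00) / (€1,695,548.49 + €197,000.00) = 0.020439

2.04%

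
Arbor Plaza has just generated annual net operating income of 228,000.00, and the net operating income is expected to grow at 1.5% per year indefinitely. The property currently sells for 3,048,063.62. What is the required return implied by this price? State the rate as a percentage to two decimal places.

D₁ = 228,000.00 × 1.015 = 231,420.0000
P = D₁/(r − g) ⇒ r = D₁/P + g = 231,420.0000/3,048,063.62 + 0.015 = 0.075924 + 0.015 = 0.090924

9.09%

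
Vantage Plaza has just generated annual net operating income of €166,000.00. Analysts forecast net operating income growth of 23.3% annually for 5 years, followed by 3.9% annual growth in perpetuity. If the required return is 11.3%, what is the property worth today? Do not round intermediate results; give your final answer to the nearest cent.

D_1 = 204678.00000
D_2 = 252367.97400
D_3 = 311169.71194
D_4 = 383672.25482
D_5 = 473067.89020
Terminal value at year 5: TV = D_5×(1+g_2)/(r−g_2) = 491517.53792/0.074 = 6642128.89076
P_0 = D_1/(1+r)^1 + D_2/(1+r)^2 + D_3/(1+r)^3 + D_4/(1+r)^4 + D_5/(1+r)^5 + TV/(1+r)^5
    = 183897.57412 + 203724.80584 + 225689.74447 + 250022.87056 + 276979.51428 + 3888942.09921 = 5029256.60848

€5029256.61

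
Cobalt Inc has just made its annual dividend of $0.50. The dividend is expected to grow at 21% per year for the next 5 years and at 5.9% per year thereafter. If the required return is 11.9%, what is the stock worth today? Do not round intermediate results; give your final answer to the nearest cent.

D_1 = 0.60500
D_2 = 0.73205
D_3 = 0.88578
D_4 = 1.07179
D_5 = 1.29687
Terminal value at year 5: TV = D_5×(1+g_2)/(r−g_2) = 1.37339/0.06 = 22.88978
P_0 = D_1/(1+r)^1 + D_2/(1+r)^2 + D_3/(1+r)^3 + D_4/(1+r)^4 + D_5/(1+r)^5 + TV/(1+r)^5
    = 0.54066 + 0.58463 + 0.63217 + 0.68358 + 0.73917 + 13.04641 = 16.22663

$16.23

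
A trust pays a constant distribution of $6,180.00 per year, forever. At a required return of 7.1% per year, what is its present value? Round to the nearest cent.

$87042.25

Level perpetuity: PV = C / r = $6,180.00 / 0.071 = $87,042.25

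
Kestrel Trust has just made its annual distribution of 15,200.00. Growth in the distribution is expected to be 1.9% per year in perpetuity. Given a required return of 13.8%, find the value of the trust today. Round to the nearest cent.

130157.98

D₁ = D₀ × (1 + g) = 15,200.00 × 1.019 = 15,488.8000
Growing perpetuity: P = D₁ / (r − g) = 15,488.8000 / (0.138 − 0.019) = 130,157.98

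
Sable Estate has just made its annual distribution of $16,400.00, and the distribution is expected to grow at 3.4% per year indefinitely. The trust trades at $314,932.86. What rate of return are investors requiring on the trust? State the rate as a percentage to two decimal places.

D₁ = $16,400.00 × 1.034 = $16,957.6000
P = D₁/(r − g) ⇒ r = D₁/P + g = $16,957.6000/$314,932.86 + 0.034 = 0.053845 + 0.034 = 0.087845

8.78%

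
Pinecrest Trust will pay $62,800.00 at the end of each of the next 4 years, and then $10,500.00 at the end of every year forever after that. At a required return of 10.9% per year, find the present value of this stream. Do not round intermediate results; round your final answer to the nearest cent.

$258935.23

PV of 4-year annuity: $62,800.00 × [1 − (1+0.109)^−4] / 0.109 = 195250.30725
Perpetuity value at year 4: $10,500.00 / 0.109 = 96330.27523
PV of perpetuity: 96330.27523 / (1+0.109)^4 = 63684.92131
Total PV = 195250.30725 + 63684.92131 = 258935.22856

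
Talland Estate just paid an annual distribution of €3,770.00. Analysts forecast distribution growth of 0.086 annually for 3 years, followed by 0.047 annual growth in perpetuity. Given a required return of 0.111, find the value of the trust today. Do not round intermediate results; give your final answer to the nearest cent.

€68412.95

D_1 = 4094.22000
D_2 = 4446.32292
D_3 = 4828.70669
Terminal value at year 3: TV = D_3×(1+g_2)/(r−g_2) = 5055.65591/0.064 = 78994.62353
P_0 = D_1/(1+r)^1 + D_2/(1+r)^2 + D_3/(1+r)^3 + TV/(1+r)^3
    = 3685.16652 + 3602.24198 + 3521.18343 + 57604.36013 = 68412.95205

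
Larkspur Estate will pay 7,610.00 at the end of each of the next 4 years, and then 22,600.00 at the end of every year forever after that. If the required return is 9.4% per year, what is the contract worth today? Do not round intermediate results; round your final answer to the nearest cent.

192285.47

PV of 4-year annuity: 7,610.00 × [1 − (1+0.094)^−4] / 0.094 = 24439.35180
Perpetuity value at year 4: 22,600.00 / 0.094 = 240425.53191
PV of perpetuity: 240425.53191 / (1+0.094)^4 = 167846.11659
Total PV = 24439.35180 + 167846.11659 = 192285.46839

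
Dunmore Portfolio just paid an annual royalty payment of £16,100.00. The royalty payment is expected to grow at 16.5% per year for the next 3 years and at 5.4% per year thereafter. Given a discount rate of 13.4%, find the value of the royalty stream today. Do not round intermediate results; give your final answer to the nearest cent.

D_1 = 18756.50000
D_2 = 21851.32250
D_3 = 25456.79071
Terminal value at year 3: TV = D_3×(1+g_2)/(r−g_2) = 26831.45741/0.08 = 335393.21764
P_0 = D_1/(1+r)^1 + D_2/(1+r)^2 + D_3/(1+r)^3 + TV/(1+r)^3
    = 16540.12346 + 16992.27851 + 17456.79406 + 229993.26170 = 280982.45773

£280982.46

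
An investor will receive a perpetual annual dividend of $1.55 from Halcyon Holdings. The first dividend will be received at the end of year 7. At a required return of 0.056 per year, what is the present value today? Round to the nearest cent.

Value at end of year 6: C / r = $1.55 / 0.056 = $27.6786
Discount to today: PV = $27.6786 / (1 + 0.056)^6 = $27.6786 / 1.386703 = $19.96

$19.96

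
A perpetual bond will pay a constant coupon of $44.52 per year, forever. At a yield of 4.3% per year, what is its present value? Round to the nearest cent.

$1035.35

Level perpetuity: PV = C / r = $44.52 / 0.043 = $1,035.35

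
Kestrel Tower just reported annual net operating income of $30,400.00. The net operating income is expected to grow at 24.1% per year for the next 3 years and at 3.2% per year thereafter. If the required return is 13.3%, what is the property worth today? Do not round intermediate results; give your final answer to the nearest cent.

D_1 = 37726.40000
D_2 = 46818.46240
D_3 = 58101.71184
Terminal value at year 3: TV = D_3×(1+g_2)/(r−g_2) = 59960.96662/0.101 = 593672.93680
P_0 = D_1/(1+r)^1 + D_2/(1+r)^2 + D_3/(1+r)^3 + TV/(1+r)^3
    = 33297.79347 + 36471.81085 + 39948.38241 + 408185.45192 = 517903.43864

$517903.44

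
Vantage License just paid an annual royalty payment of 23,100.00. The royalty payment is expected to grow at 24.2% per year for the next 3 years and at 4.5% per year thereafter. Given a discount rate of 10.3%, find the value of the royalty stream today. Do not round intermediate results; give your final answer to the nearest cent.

D_1 = 28690.20000
D_2 = 35633.22840
D_3 = 44256.46967
Terminal value at year 3: TV = D_3×(1+g_2)/(r−g_2) = 46248.01081/0.058 = 797379.49669
P_0 = D_1/(1+r)^1 + D_2/(1+r)^2 + D_3/(1+r)^3 + TV/(1+r)^3
    = 26011.06074 + 29288.97320 + 32979.96801 + 594208.04438 = 682488.04634

682488.05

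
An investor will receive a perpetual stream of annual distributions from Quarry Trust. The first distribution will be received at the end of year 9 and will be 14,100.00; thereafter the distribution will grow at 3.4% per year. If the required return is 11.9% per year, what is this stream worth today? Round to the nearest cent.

Value at end of year 8: C₁ / (r − g) = 14,100.00 / (0.119 − 0.034) = 165,882.3529
Discount to today: PV = 165,882.3529 / (1 + 0.119)^8 = 165,882.3529 / 2.458333 = 67,477.58

67477.58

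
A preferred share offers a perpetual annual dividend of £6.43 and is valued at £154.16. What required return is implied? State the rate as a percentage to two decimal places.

P = C/r ⇒ r = C/P = £6.43/£154.16 = 0.041710

4.17%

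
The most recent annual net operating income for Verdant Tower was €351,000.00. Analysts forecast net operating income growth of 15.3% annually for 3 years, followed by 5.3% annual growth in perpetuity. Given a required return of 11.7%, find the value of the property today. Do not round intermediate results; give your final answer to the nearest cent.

D_1 = 404703.00000
D_2 = 466622.55900
D_3 = 538015.81053
Terminal value at year 3: TV = D_3×(1+g_2)/(r−g_2) = 566530.64848/0.064 = 8852041.38258
P_0 = D_1/(1+r)^1 + D_2/(1+r)^2 + D_3/(1+r)^3 + TV/(1+r)^3
    = 362312.44405 + 373989.47895 + 386042.85517 + 6351611.35151 = 7473956.12968

€7473956.13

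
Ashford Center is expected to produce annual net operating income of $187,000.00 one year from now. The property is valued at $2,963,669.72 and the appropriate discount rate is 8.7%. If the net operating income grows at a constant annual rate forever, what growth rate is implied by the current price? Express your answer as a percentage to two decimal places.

P = D₁/(r−g) ⇒ g = r − D₁/P = 0.087 − $187,000.00/$2,963,669.72 = 0.023903

2.39%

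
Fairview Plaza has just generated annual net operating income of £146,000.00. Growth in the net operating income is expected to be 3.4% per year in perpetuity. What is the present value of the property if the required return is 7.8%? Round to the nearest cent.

D₁ = D₀ × (1 + g) = £146,000.00 × 1.034 = £150,964.0000
Growing perpetuity: P = D₁ / (r − g) = £150,964.0000 / (0.078 − 0.034) = £3,431,000.00

£3431000.00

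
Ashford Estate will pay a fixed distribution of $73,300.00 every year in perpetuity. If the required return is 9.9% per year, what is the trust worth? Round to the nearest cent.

Level perpetuity: PV = C / r = $73,300.00 / 0.099 = $740,404.04

$740404.04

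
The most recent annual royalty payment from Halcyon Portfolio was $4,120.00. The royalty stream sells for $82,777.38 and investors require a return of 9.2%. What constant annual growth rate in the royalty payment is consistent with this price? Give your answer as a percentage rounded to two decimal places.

4.02%

P = D₀(1+g)/(r−g) ⇒ P(r−g) = D₀(1+g) ⇒ g(P+D₀) = P·r − D₀
g = (P·r − D₀)/(P + D₀) = ($82,777.38×0.092 − $4,120.00) / ($82,777.38 + $4,120.00) = 0.040226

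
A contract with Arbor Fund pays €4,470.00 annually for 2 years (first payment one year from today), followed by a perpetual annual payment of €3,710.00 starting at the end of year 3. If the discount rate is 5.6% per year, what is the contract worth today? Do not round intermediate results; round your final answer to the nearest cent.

PV of 2-year annuity: €4,470.00 × [1 − (1+0.056)^−2] / 0.056 = 8241.43423
Perpetuity value at year 2: €3,710.00 / 0.056 = 66250.00000
PV of perpetuity: 66250.00000 / (1+0.056)^2 = 59409.79396
Total PV = 8241.43423 + 59409.79396 = 67651.22819

€67651.23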